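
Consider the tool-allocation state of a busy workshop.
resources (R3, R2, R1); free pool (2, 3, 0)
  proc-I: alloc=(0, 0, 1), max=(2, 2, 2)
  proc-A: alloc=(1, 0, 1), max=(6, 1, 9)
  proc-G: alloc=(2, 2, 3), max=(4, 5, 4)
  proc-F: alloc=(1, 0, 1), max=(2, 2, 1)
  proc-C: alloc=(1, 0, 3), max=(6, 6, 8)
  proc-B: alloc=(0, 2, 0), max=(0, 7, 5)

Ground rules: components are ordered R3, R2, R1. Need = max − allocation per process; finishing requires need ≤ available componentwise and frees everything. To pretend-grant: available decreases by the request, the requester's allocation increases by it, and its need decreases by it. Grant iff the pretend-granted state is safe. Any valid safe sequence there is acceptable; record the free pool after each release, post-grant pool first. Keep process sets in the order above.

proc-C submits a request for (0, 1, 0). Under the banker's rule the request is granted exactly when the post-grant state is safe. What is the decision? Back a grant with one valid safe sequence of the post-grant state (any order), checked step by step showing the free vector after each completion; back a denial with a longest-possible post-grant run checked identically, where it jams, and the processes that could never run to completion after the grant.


DENY: after the grant no complete ordering would exist.
Key observation: after proc-F, proc-I the pool peaks at (3, 2, 2), and each blocked process is short somewhere: proc-A on R3, R1; proc-G on R2; proc-C on R3, R2, R1; proc-B on R2, R1.
On the post-grant state, proc-F, proc-I is a maximal run — nothing extends it. Verifying each step:
  pool = (2, 2, 0)
  proc-F needs (1, 2, 0) <= (2, 2, 0) -> finishes; pool += (1, 0, 1) = (3, 2, 1)
  proc-I needs (2, 2, 1) <= (3, 2, 1) -> finishes; pool += (0, 0, 1) = (3, 2, 2)
  proc-A still needs (5, 1, 8) but only (3, 2, 2) is free — short on R3 and R1
  proc-G still needs (2, 3, 1) but only (3, 2, 2) is free — short on R2
  proc-C still needs (5, 5, 5) but only (3, 2, 2) is free — short on R3, R2 and R1
  proc-B still needs (0, 5, 5) but only (3, 2, 2) is free — short on R2 and R1
Post-grant, the permanently blocked set is proc-A, proc-G, proc-C and proc-B.


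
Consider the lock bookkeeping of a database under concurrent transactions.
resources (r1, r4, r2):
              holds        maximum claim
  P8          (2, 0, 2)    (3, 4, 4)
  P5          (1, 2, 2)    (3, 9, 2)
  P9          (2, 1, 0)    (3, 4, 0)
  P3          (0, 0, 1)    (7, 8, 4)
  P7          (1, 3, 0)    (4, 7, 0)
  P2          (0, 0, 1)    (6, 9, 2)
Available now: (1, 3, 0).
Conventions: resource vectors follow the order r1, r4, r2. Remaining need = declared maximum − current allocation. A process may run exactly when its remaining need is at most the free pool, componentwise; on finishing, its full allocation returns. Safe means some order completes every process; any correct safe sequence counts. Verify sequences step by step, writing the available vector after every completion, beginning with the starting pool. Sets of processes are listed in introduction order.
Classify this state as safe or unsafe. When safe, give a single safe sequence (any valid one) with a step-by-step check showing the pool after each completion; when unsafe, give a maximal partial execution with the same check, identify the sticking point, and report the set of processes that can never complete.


SAFE. One safe sequence: P9, P7, P5, P8, P3, P2.
Key observation: the first exact fit in this order is P9 — it needs (1, 3, 0) with (1, 3, 0) free, meeting a requested resource to the last unit.
Check, step by step:
  pool = (1, 3, 0)
  P9: need (1, 3, 0) fits (1, 3, 0); releases (2, 1, 0), pool now (3, 4, 0)
  P7: need (3, 4, 0) fits (3, 4, 0); releases (1, 3, 0), pool now (4, 7, 0)
  P5: need (2, 7, 0) fits (4, 7, 0); releases (1, 2, 2), pool now (5, 9, 2)
  P8: need (1, 4, 2) fits (5, 9, 2); releases (2, 0, 2), pool now (7, 9, 4)
  P3: need (7, 8, 3) fits (7, 9, 4); releases (0, 0, 1), pool now (7, 9, 5)
  P2: need (6, 9, 1) fits (7, 9, 5); releases (0, 0, 1), pool now (7, 9, 6)


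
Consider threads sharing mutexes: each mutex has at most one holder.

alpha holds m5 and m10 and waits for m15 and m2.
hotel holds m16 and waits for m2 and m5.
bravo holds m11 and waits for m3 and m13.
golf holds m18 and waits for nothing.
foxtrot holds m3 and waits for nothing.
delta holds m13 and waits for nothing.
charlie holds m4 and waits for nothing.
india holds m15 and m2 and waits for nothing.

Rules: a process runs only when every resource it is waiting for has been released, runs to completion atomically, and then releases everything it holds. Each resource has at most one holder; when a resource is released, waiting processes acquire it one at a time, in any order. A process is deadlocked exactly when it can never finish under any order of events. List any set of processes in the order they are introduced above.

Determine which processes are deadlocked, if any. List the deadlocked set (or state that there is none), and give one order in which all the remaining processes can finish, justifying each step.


No process is deadlocked.
Key observation: the wait graph is acyclic; completion cascades from the unblocked processes through everyone else.
One completion order for the rest: foxtrot, golf, delta, bravo, india, alpha, hotel, charlie.
Walking it through:
  run foxtrot (it waits on nothing); releases m3
  run golf (it waits on nothing); releases m18
  run delta (it waits on nothing); releases m13
  bravo: everything it awaited (m3 and m13) is free; runs, freeing m11
  run india (it waits on nothing); releases m15 and m2
  alpha: everything it awaited (m15 and m2) is free; runs, freeing m5 and m10
  hotel: everything it awaited (m2 and m5) is free; runs, freeing m16
  run charlie (it waits on nothing); releases m4


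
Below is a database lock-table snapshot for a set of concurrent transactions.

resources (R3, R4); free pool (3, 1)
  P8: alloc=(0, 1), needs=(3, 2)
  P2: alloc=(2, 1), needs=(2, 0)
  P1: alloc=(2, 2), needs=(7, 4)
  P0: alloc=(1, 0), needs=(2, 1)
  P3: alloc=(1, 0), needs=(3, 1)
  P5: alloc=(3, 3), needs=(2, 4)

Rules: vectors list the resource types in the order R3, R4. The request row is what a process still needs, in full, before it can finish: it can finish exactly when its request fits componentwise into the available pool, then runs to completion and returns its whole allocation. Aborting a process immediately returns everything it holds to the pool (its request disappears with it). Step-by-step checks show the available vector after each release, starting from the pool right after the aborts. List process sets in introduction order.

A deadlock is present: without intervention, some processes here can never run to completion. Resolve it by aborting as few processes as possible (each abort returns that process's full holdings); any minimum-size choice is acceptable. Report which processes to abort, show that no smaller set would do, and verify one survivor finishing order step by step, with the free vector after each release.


Minimum abort set: P5.
Key observation: before aborting P5, P1 was permanently blocked — no order could ever run it; afterwards it completes at step 3.
No smaller set exists: with zero aborts the deadlock remains.
One survivor order: P8, P2, P1, P0, P3. Check, step by step (post-abort pool first):
  pool = (6, 4)
  P8 needs (3, 2) <= (6, 4) -> finishes; pool += (0, 1) = (6, 5)
  P2 needs (2, 0) <= (6, 5) -> finishes; pool += (2, 1) = (8, 6)
  P1 needs (7, 4) <= (8, 6) -> finishes; pool += (2, 2) = (10, 8)
  P0 needs (2, 1) <= (10, 8) -> finishes; pool += (1, 0) = (11, 8)
  P3 needs (3, 1) <= (11, 8) -> finishes; pool += (1, 0) = (12, 8)


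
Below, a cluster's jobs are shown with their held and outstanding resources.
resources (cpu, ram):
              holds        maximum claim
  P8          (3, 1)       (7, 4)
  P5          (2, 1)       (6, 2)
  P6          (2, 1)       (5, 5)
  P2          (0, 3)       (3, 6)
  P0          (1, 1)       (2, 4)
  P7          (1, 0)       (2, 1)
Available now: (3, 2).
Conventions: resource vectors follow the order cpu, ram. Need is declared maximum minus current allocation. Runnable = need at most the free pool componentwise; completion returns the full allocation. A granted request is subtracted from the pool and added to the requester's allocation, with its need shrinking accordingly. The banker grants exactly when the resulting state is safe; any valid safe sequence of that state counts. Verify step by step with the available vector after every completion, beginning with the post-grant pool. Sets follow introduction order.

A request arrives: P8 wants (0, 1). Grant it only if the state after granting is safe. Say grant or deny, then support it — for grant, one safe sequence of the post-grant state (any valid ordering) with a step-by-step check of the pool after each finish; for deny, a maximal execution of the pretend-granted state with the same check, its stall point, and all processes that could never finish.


GRANT — the state after the grant stays safe, e.g. via P7, P5, P8, P6, P2, P0.
Key observation: after the grant the pool drops to (3, 1), which still lets P7 finish first and unwind the rest.
Check on the post-grant state, step by step:
  pool = (3, 1)
  P7 needs (1, 1) <= (3, 1) -> finishes; pool += (1, 0) = (4, 1)
  P5 needs (4, 1) <= (4, 1) -> finishes; pool += (2, 1) = (6, 2)
  P8 needs (4, 2) <= (6, 2) -> finishes; pool += (3, 2) = (9, 4)
  P6 needs (3, 4) <= (9, 4) -> finishes; pool += (2, 1) = (11, 5)
  P2 needs (3, 3) <= (11, 5) -> finishes; pool += (0, 3) = (11, 8)
  P0 needs (1, 3) <= (11, 8) -> finishes; pool += (1, 1) = (12, 9)


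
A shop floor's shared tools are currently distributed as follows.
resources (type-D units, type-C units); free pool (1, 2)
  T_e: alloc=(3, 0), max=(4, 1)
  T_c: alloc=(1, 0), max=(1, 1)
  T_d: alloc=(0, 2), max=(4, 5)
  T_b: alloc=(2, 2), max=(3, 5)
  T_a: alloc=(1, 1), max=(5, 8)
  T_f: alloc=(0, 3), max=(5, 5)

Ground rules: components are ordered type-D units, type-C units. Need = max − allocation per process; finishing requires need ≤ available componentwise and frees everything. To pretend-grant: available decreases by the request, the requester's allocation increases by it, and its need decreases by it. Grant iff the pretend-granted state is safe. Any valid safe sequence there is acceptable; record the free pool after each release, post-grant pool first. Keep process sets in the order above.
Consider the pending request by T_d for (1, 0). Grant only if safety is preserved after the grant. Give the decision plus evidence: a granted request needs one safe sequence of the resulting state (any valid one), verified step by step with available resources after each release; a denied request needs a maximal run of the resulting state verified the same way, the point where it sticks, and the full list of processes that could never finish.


DENY — the pretend-granted state is unsafe.
Key observation: after T_c, T_e the pool peaks at (4, 2), and each blocked process is short somewhere: T_d on type-C units; T_b on type-C units; T_a on type-C units; T_f on type-D units.
On the post-grant state, T_c, T_e is a maximal run — nothing extends it. Step-by-step check:
  pool = (0, 2)
  T_c needs (0, 1) <= (0, 2) -> finishes; pool += (1, 0) = (1, 2)
  T_e needs (1, 1) <= (1, 2) -> finishes; pool += (3, 0) = (4, 2)
  T_d still needs (3, 3) but only (4, 2) is free — short on type-C units
  T_b still needs (1, 3) but only (4, 2) is free — short on type-C units
  T_a still needs (4, 7) but only (4, 2) is free — short on type-C units
  T_f still needs (5, 2) but only (4, 2) is free — short on type-D units
Post-grant, the permanently blocked set is T_d, T_b, T_a and T_f.


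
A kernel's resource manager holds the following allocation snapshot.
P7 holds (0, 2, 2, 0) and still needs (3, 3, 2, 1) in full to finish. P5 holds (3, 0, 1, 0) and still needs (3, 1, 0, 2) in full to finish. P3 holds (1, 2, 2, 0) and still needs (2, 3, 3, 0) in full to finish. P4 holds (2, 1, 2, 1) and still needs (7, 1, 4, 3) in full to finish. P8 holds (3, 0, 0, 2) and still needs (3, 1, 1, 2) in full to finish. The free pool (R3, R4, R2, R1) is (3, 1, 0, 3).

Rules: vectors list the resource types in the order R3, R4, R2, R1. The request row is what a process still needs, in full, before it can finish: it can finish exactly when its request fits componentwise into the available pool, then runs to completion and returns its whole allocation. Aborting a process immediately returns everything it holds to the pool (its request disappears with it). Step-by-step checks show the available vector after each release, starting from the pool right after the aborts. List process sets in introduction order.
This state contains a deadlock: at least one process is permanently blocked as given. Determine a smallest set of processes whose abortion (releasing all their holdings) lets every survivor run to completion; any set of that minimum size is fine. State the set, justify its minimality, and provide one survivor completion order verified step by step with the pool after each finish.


The answer: abort P7.
Key observation: P3 could never have finished before the abort; with (0, 2, 2, 0) returned by P7, it fits at step 2.
Why nothing smaller works: aborting no one leaves the state deadlocked as given.
Survivors finish in the order: P5, P3, P4, P8. Verifying each step (pool after the aborts first):
  pool = (3, 3, 2, 3)
  P5: need (3, 1, 0, 2) fits (3, 3, 2, 3); releases (3, 0, 1, 0), pool now (6, 3, 3, 3)
  P3: need (2, 3, 3, 0) fits (6, 3, 3, 3); releases (1, 2, 2, 0), pool now (7, 5, 5, 3)
  P4: need (7, 1, 4, 3) fits (7, 5, 5, 3); releases (2, 1, 2, 1), pool now (9, 6, 7, 4)
  P8: need (3, 1, 1, 2) fits (9, 6, 7, 4); releases (3, 0, 0, 2), pool now (12, 6, 7, 6)


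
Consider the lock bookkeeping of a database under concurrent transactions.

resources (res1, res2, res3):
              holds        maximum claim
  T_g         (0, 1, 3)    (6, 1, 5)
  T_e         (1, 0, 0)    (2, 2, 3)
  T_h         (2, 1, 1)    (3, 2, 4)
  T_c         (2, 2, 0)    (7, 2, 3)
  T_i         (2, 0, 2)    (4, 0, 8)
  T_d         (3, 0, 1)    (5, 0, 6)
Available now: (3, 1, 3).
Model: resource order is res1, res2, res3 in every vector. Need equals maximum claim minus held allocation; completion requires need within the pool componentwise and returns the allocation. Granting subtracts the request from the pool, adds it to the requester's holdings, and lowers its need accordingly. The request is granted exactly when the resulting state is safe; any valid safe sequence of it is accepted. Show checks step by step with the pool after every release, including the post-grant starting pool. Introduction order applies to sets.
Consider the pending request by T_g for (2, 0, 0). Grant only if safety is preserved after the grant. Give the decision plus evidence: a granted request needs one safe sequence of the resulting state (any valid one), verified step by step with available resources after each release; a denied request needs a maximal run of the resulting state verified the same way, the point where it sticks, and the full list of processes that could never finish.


GRANT: granting preserves safety; a valid post-grant sequence is T_h, T_e, T_g, T_c, T_i, T_d.
Key observation: the grant leaves (1, 1, 3) free — enough for T_h, whose release restarts the cascade.
Step-by-step check of the post-grant state:
  pool = (1, 1, 3)
  run T_h (needs (1, 1, 3), free (1, 1, 3)); after release of (2, 1, 1) the pool is (3, 2, 4)
  run T_e (needs (1, 2, 3), free (3, 2, 4)); after release of (1, 0, 0) the pool is (4, 2, 4)
  run T_g (needs (4, 0, 2), free (4, 2, 4)); after release of (2, 1, 3) the pool is (6, 3, 7)
  run T_c (needs (5, 0, 3), free (6, 3, 7)); after release of (2, 2, 0) the pool is (8, 5, 7)
  run T_i (needs (2, 0, 6), free (8, 5, 7)); after release of (2, 0, 2) the pool is (10, 5, 9)
  run T_d (needs (2, 0, 5), free (10, 5, 9)); after release of (3, 0, 1) the pool is (13, 5, 10)


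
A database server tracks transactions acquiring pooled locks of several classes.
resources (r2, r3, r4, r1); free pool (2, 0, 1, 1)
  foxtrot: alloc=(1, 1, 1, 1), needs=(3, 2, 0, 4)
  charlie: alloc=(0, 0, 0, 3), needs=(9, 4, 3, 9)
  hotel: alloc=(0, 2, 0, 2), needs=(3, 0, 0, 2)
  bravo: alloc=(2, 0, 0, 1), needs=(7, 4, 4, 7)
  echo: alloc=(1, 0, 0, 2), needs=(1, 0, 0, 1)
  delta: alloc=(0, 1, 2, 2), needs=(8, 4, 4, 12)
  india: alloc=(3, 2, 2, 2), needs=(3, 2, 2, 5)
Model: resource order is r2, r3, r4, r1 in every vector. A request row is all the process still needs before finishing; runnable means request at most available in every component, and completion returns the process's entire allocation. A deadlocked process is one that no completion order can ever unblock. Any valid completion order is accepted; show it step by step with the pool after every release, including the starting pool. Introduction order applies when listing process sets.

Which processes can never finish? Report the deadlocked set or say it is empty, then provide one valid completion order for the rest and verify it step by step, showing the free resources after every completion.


No process is deadlocked.
Key observation: beginning at echo, releases accumulate fast enough that every process eventually fits.
One completion order for the rest: echo, hotel, foxtrot, india, bravo, charlie, delta. Walking it through:
  pool = (2, 0, 1, 1)
  run echo (needs (1, 0, 0, 1), free (2, 0, 1, 1)); after release of (1, 0, 0, 2) the pool is (3, 0, 1, 3)
  run hotel (needs (3, 0, 0, 2), free (3, 0, 1, 3)); after release of (0, 2, 0, 2) the pool is (3, 2, 1, 5)
  run foxtrot (needs (3, 2, 0, 4), free (3, 2, 1, 5)); after release of (1, 1, 1, 1) the pool is (4, 3, 2, 6)
  run india (needs (3, 2, 2, 5), free (4, 3, 2, 6)); after release of (3, 2, 2, 2) the pool is (7, 5, 4, 8)
  run bravo (needs (7, 4, 4, 7), free (7, 5, 4, 8)); after release of (2, 0, 0, 1) the pool is (9, 5, 4, 9)
  run charlie (needs (9, 4, 3, 9), free (9, 5, 4, 9)); after release of (0, 0, 0, 3) the pool is (9, 5, 4, 12)
  run delta (needs (8, 4, 4, 12), free (9, 5, 4, 12)); after release of (0, 1, 2, 2) the pool is (9, 6, 6, 14)


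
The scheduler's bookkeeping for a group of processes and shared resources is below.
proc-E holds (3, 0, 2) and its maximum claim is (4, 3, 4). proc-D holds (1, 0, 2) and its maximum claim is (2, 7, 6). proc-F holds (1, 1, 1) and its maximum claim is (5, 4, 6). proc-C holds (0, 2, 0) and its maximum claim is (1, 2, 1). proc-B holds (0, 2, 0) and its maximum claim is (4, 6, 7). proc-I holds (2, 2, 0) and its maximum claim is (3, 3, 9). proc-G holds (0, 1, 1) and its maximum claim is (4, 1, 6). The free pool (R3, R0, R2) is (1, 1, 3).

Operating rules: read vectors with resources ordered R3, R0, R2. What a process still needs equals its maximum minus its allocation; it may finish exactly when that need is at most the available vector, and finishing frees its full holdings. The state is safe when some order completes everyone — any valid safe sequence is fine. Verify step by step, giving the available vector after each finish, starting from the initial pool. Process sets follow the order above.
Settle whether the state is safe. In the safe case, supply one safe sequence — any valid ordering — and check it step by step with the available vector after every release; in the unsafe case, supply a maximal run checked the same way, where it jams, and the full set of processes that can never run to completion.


SAFE, for example via the order proc-C, proc-E, proc-G, proc-F, proc-B, proc-D, proc-I.
Key observation: the order's first zero-slack moment is proc-C ((1, 0, 1) needed, (1, 1, 3) free — a requested resource with nothing to spare).
Verifying each step:
  pool = (1, 1, 3)
  proc-C needs (1, 0, 1) <= (1, 1, 3) -> finishes; pool += (0, 2, 0) = (1, 3, 3)
  proc-E needs (1, 3, 2) <= (1, 3, 3) -> finishes; pool += (3, 0, 2) = (4, 3, 5)
  proc-G needs (4, 0, 5) <= (4, 3, 5) -> finishes; pool += (0, 1, 1) = (4, 4, 6)
  proc-F needs (4, 3, 5) <= (4, 4, 6) -> finishes; pool += (1, 1, 1) = (5, 5, 7)
  proc-B needs (4, 4, 7) <= (5, 5, 7) -> finishes; pool += (0, 2, 0) = (5, 7, 7)
  proc-D needs (1, 7, 4) <= (5, 7, 7) -> finishes; pool += (1, 0, 2) = (6, 7, 9)
  proc-I needs (1, 1, 9) <= (6, 7, 9) -> finishes; pool += (2, 2, 0) = (8, 9, 9)


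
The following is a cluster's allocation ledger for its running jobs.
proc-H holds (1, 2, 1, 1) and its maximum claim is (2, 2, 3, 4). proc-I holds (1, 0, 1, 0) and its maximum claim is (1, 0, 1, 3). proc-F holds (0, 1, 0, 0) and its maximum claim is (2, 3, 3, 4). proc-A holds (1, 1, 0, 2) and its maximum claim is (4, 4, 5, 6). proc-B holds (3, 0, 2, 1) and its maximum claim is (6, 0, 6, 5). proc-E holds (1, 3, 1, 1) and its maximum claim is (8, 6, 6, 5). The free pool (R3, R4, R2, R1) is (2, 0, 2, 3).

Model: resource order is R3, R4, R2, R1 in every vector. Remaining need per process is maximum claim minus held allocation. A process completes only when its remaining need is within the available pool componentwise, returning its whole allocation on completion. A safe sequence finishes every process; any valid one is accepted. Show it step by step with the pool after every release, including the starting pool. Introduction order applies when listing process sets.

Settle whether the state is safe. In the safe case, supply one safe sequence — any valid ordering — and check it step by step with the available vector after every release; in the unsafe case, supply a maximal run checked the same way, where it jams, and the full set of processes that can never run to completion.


SAFE, for example via the order proc-H, proc-F, proc-I, proc-B, proc-A, proc-E.
Key observation: reading the order forward, proc-H is the first process whose need (1, 0, 2, 3) meets the free pool (2, 0, 2, 3) exactly on a resource it requests.
Verifying each step:
  pool = (2, 0, 2, 3)
  proc-H: need (1, 0, 2, 3) fits (2, 0, 2, 3); releases (1, 2, 1, 1), pool now (3, 2, 3, 4)
  proc-F: need (2, 2, 3, 4) fits (3, 2, 3, 4); releases (0, 1, 0, 0), pool now (3, 3, 3, 4)
  proc-I: need (0, 0, 0, 3) fits (3, 3, 3, 4); releases (1, 0, 1, 0), pool now (4, 3, 4, 4)
  proc-B: need (3, 0, 4, 4) fits (4, 3, 4, 4); releases (3, 0, 2, 1), pool now (7, 3, 6, 5)
  proc-A: need (3, 3, 5, 4) fits (7, 3, 6, 5); releases (1, 1, 0, 2), pool now (8, 4, 6, 7)
  proc-E: need (7, 3, 5, 4) fits (8, 4, 6, 7); releases (1, 3, 1, 1), pool now (9, 7, 7, 8)


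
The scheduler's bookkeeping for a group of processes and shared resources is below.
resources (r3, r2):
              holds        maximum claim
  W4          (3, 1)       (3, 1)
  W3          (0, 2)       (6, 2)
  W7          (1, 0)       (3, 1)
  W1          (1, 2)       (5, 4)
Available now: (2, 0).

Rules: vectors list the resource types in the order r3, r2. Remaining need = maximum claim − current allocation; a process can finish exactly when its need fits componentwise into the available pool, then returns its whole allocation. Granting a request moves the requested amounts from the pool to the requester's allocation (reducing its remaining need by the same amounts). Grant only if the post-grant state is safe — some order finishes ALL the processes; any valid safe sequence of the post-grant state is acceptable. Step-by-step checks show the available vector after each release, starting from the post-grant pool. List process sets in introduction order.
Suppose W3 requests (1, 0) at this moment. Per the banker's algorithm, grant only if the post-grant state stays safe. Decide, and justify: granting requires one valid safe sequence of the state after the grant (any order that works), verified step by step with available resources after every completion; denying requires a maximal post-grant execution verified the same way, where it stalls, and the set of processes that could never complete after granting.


GRANT: granting preserves safety; a valid post-grant sequence is W4, W7, W3, W1.
Key observation: even at the reduced pool (1, 0), W4 fits immediately, so safety survives the grant.
Check on the post-grant state, step by step:
  pool = (1, 0)
  W4: need (0, 0) fits (1, 0); releases (3, 1), pool now (4, 1)
  W7: need (2, 1) fits (4, 1); releases (1, 0), pool now (5, 1)
  W3: need (5, 0) fits (5, 1); releases (1, 2), pool now (6, 3)
  W1: need (4, 2) fits (6, 3); releases (1, 2), pool now (7, 5)


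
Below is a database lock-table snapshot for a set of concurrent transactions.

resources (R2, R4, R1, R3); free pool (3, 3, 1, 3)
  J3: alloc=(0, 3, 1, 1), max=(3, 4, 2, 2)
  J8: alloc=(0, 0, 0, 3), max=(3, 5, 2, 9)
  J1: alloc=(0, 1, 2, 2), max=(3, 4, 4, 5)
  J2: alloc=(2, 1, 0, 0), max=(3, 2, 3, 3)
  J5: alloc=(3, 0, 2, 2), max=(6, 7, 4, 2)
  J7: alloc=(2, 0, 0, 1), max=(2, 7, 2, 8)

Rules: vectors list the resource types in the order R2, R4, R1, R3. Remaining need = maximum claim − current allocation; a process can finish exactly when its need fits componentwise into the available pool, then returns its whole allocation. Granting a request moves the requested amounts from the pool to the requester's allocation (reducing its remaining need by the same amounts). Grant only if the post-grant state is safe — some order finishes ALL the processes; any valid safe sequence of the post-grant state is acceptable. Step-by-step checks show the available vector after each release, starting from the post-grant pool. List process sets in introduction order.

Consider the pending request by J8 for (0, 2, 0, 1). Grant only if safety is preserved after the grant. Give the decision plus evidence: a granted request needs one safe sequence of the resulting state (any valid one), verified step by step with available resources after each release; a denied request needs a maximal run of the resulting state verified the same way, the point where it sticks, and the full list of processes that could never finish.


GRANT. The post-grant state is safe; one safe sequence: J3, J1, J8, J7, J5, J2.
Key observation: (3, 1, 1, 2) free after granting still covers J3 first, and each release covers the next.
Verifying the post-grant state step by step:
  pool = (3, 1, 1, 2)
  run J3 (needs (3, 1, 1, 1), free (3, 1, 1, 2)); after release of (0, 3, 1, 1) the pool is (3, 4, 2, 3)
  run J1 (needs (3, 3, 2, 3), free (3, 4, 2, 3)); after release of (0, 1, 2, 2) the pool is (3, 5, 4, 5)
  run J8 (needs (3, 3, 2, 5), free (3, 5, 4, 5)); after release of (0, 2, 0, 4) the pool is (3, 7, 4, 9)
  run J7 (needs (0, 7, 2, 7), free (3, 7, 4, 9)); after release of (2, 0, 0, 1) the pool is (5, 7, 4, 10)
  run J5 (needs (3, 7, 2, 0), free (5, 7, 4, 10)); after release of (3, 0, 2, 2) the pool is (8, 7, 6, 12)
  run J2 (needs (1, 1, 3, 3), free (8, 7, 6, 12)); after release of (2, 1, 0, 0) the pool is (10, 8, 6, 12)


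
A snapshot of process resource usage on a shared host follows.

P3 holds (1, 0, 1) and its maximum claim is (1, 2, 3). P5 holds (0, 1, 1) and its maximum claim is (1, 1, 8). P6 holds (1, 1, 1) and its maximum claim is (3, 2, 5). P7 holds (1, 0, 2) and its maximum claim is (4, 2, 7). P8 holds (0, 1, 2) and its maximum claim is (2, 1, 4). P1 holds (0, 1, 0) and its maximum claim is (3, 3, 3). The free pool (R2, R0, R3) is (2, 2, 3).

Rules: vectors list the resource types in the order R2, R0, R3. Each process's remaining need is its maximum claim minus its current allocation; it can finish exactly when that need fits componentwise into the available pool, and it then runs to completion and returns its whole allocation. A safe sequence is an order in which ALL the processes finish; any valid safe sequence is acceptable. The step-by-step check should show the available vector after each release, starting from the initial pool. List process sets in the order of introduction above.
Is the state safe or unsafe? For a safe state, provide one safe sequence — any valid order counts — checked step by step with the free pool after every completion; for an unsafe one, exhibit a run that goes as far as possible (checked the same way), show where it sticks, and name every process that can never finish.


SAFE. One safe sequence: P8, P6, P7, P5, P1, P3.
Key observation: the order's first zero-slack moment is P8 ((2, 0, 2) needed, (2, 2, 3) free — a requested resource with nothing to spare).
Verifying each step:
  pool = (2, 2, 3)
  run P8 (needs (2, 0, 2), free (2, 2, 3)); after release of (0, 1, 2) the pool is (2, 3, 5)
  run P6 (needs (2, 1, 4), free (2, 3, 5)); after release of (1, 1, 1) the pool is (3, 4, 6)
  run P7 (needs (3, 2, 5), free (3, 4, 6)); after release of (1, 0, 2) the pool is (4, 4, 8)
  run P5 (needs (1, 0, 7), free (4, 4, 8)); after release of (0, 1, 1) the pool is (4, 5, 9)
  run P1 (needs (3, 2, 3), free (4, 5, 9)); after release of (0, 1, 0) the pool is (4, 6, 9)
  run P3 (needs (0, 2, 2), free (4, 6, 9)); after release of (1, 0, 1) the pool is (5, 6, 10)


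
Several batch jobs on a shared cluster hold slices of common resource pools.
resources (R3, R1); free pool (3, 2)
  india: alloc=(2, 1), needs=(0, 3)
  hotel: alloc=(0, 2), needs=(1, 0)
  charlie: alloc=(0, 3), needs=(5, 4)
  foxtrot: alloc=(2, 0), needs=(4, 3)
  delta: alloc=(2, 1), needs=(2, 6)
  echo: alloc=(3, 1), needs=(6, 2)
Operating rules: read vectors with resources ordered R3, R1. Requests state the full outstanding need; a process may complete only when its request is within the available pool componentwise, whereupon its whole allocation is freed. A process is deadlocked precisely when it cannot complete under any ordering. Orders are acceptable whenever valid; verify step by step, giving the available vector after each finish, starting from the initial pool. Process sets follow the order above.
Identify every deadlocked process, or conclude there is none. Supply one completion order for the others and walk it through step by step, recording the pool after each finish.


The deadlocked set is empty.
Key observation: starting with hotel, each completion frees enough for the next — no one is permanently blocked.
A valid finishing order for the others: hotel, india, foxtrot, echo, delta, charlie. Step-by-step check:
  pool = (3, 2)
  hotel needs (1, 0) <= (3, 2) -> finishes; pool += (0, 2) = (3, 4)
  india needs (0, 3) <= (3, 4) -> finishes; pool += (2, 1) = (5, 5)
  foxtrot needs (4, 3) <= (5, 5) -> finishes; pool += (2, 0) = (7, 5)
  echo needs (6, 2) <= (7, 5) -> finishes; pool += (3, 1) = (10, 6)
  delta needs (2, 6) <= (10, 6) -> finishes; pool += (2, 1) = (12, 7)
  charlie needs (5, 4) <= (12, 7) -> finishes; pool += (0, 3) = (12, 10)


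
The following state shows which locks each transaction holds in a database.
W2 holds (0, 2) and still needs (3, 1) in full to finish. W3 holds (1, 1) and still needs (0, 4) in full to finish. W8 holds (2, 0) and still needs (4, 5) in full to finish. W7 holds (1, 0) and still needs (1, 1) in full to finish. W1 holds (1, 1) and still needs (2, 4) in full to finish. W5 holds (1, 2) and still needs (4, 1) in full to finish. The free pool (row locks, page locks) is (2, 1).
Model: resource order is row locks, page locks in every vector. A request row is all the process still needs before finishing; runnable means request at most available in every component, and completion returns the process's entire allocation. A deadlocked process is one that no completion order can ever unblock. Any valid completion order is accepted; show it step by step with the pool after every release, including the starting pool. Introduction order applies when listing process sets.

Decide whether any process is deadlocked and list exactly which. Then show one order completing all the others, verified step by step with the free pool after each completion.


The deadlocked set is W3, W8, W1 and W5.
Key observation: after W7, W2 the pool peaks at (3, 3), and each blocked process is short somewhere: W3 on page locks; W8 on row locks, page locks; W1 on page locks; W5 on row locks.
A valid finishing order for the others: W7, W2. Walking it through:
  pool = (2, 1)
  run W7 (needs (1, 1), free (2, 1)); after release of (1, 0) the pool is (3, 1)
  run W2 (needs (3, 1), free (3, 1)); after release of (0, 2) the pool is (3, 3)
None of the blocked processes ever fits:
  W3 cannot run: need (0, 4) vs free (3, 3) (insufficient page locks)
  W8 cannot run: need (4, 5) vs free (3, 3) (insufficient row locks and page locks)
  W1 cannot run: need (2, 4) vs free (3, 3) (insufficient page locks)
  W5 cannot run: need (4, 1) vs free (3, 3) (insufficient row locks)


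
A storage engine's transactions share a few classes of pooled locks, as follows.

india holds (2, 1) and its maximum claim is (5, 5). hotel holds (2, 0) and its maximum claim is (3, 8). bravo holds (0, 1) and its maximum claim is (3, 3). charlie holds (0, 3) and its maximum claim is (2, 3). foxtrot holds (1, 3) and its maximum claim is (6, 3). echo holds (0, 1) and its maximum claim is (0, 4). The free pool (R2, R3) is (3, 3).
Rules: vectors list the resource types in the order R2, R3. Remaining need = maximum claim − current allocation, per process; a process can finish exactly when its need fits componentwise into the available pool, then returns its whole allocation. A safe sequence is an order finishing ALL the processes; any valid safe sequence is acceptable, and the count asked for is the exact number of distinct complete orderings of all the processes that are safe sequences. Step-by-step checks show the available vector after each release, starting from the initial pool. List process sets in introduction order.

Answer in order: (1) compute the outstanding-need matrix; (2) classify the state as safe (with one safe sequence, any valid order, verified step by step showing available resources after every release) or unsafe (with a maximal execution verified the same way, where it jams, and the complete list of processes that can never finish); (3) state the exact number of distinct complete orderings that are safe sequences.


(1) Remaining need (order R2, R3):
  india: (3, 4)
  hotel: (1, 8)
  bravo: (3, 2)
  charlie: (2, 0)
  foxtrot: (5, 0)
  echo: (0, 3)
(2) The state is SAFE; one workable sequence: echo, india, charlie, foxtrot, bravo, hotel.
Key observation: at echo the run first touches a limit — (0, 3) against (3, 3), exact on a resource it actually requests.
Verifying each step:
  pool = (3, 3)
  echo: need (0, 3) fits (3, 3); releases (0, 1), pool now (3, 4)
  india: need (3, 4) fits (3, 4); releases (2, 1), pool now (5, 5)
  charlie: need (2, 0) fits (5, 5); releases (0, 3), pool now (5, 8)
  foxtrot: need (5, 0) fits (5, 8); releases (1, 3), pool now (6, 11)
  bravo: need (3, 2) fits (6, 11); releases (0, 1), pool now (6, 12)
  hotel: need (1, 8) fits (6, 12); releases (2, 0), pool now (8, 12)
(3) Precisely 106 of the possible complete orderings are safe sequences.


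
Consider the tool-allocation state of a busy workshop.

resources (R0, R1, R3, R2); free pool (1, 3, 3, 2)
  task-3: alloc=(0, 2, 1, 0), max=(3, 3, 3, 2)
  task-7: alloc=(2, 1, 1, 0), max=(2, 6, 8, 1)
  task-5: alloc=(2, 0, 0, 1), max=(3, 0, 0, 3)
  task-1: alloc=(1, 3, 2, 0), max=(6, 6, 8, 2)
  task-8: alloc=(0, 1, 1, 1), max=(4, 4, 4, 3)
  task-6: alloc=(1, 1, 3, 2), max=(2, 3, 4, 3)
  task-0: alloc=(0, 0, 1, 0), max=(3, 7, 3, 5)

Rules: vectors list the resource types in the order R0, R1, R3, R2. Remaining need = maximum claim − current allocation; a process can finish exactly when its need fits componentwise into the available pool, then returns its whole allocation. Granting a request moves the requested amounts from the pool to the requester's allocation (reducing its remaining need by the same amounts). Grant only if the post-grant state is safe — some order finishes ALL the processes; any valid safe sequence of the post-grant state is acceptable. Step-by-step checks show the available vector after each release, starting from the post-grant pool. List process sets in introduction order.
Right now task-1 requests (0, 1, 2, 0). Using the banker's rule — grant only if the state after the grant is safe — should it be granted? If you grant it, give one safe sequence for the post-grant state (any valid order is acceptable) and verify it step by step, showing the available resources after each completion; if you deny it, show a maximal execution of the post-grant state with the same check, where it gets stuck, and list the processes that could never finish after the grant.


DENY — the pretend-granted state is unsafe.
Key observation: after task-6, task-5, task-8, task-3 the pool peaks at (4, 6, 6, 6), and each blocked process is short somewhere: task-7 on R3; task-1 on R0; task-0 on R1.
After a pretend grant, a maximal execution: task-6, task-5, task-8, task-3 — then nothing else fits. Verifying each step:
  pool = (1, 2, 1, 2)
  task-6: need (1, 2, 1, 1) fits (1, 2, 1, 2); releases (1, 1, 3, 2), pool now (2, 3, 4, 4)
  task-5: need (1, 0, 0, 2) fits (2, 3, 4, 4); releases (2, 0, 0, 1), pool now (4, 3, 4, 5)
  task-8: need (4, 3, 3, 2) fits (4, 3, 4, 5); releases (0, 1, 1, 1), pool now (4, 4, 5, 6)
  task-3: need (3, 1, 2, 2) fits (4, 4, 5, 6); releases (0, 2, 1, 0), pool now (4, 6, 6, 6)
  task-7 cannot run: need (0, 5, 7, 1) vs free (4, 6, 6, 6) (insufficient R3)
  task-1 cannot run: need (5, 2, 4, 2) vs free (4, 6, 6, 6) (insufficient R0)
  task-0 cannot run: need (3, 7, 2, 5) vs free (4, 6, 6, 6) (insufficient R1)
Post-grant, the permanently blocked set is task-7, task-1 and task-0.


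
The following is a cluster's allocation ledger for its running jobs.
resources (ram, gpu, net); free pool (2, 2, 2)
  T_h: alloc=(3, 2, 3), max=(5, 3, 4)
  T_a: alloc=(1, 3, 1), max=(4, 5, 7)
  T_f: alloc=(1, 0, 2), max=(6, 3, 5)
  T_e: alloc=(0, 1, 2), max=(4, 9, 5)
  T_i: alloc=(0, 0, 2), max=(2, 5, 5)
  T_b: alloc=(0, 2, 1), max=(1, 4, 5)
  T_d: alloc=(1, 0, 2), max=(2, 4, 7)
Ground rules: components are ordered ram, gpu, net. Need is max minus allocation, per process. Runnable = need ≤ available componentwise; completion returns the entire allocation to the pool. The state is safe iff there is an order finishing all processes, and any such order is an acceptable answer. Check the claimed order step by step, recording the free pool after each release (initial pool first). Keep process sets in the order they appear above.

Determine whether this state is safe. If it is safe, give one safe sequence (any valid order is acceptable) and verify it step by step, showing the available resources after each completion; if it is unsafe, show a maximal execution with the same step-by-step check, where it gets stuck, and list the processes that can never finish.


SAFE. One safe sequence: T_h, T_d, T_a, T_b, T_f, T_e, T_i.
Key observation: at T_h the run first touches a limit — (2, 1, 1) against (2, 2, 2), exact on a resource it actually requests.
Verifying each step:
  pool = (2, 2, 2)
  T_h needs (2, 1, 1) <= (2, 2, 2) -> finishes; pool += (3, 2, 3) = (5, 4, 5)
  T_d needs (1, 4, 5) <= (5, 4, 5) -> finishes; pool += (1, 0, 2) = (6, 4, 7)
  T_a needs (3, 2, 6) <= (6, 4, 7) -> finishes; pool += (1, 3, 1) = (7, 7, 8)
  T_b needs (1, 2, 4) <= (7, 7, 8) -> finishes; pool += (0, 2, 1) = (7, 9, 9)
  T_f needs (5, 3, 3) <= (7, 9, 9) -> finishes; pool += (1, 0, 2) = (8, 9, 11)
  T_e needs (4, 8, 3) <= (8, 9, 11) -> finishes; pool += (0, 1, 2) = (8, 10, 13)
  T_i needs (2, 5, 3) <= (8, 10, 13) -> finishes; pool += (0, 0, 2) = (8, 10, 15)


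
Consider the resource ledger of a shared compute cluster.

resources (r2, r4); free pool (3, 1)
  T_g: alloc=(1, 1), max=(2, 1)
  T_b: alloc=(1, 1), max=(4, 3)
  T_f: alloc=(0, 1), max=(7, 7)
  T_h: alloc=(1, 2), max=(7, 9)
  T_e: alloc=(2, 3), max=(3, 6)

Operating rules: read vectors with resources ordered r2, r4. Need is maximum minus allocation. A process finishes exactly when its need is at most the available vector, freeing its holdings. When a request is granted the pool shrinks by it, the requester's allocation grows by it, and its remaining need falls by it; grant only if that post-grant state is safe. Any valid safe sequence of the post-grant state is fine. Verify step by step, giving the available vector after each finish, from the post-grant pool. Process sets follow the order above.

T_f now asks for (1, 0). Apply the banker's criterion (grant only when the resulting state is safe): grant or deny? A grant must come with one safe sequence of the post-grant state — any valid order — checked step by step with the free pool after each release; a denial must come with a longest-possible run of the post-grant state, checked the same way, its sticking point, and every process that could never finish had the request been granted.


GRANT: granting preserves safety; a valid post-grant sequence is T_g, T_b, T_e, T_f, T_h.
Key observation: the transfer keeps a workable pool ((2, 1)); T_g starts the safe sequence.
Check on the post-grant state, step by step:
  pool = (2, 1)
  T_g: need (1, 0) fits (2, 1); releases (1, 1), pool now (3, 2)
  T_b: need (3, 2) fits (3, 2); releases (1, 1), pool now (4, 3)
  T_e: need (1, 3) fits (4, 3); releases (2, 3), pool now (6, 6)
  T_f: need (6, 6) fits (6, 6); releases (1, 1), pool now (7, 7)
  T_h: need (6, 7) fits (7, 7); releases (1, 2), pool now (8, 9)
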